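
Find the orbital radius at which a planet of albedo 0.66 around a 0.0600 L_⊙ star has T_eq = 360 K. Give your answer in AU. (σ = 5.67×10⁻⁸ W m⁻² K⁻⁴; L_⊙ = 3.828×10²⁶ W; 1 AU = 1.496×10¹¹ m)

d ≈ 0.0854 AU

L = 0.0600 × 3.828×10²⁶ = 2.30×10²⁵ W.
From T_eq⁴ = L(1−A)/(16πσd²): d = √[L(1−A)/(16πσT_eq⁴)].
d = √[2.30×10²⁵ × 0.34 / (16π × 5.67×10⁻⁸ × (360)⁴)] = 1.28×10¹⁰ m = 0.0854 AU.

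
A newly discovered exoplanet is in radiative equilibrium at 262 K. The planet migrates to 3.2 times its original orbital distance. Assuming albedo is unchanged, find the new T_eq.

T_eq ≈ 146 K

T_eq ∝ L^(1/4) · d^(−1/2).
T′ = 262 / 3.2^(1/2) = 146 K.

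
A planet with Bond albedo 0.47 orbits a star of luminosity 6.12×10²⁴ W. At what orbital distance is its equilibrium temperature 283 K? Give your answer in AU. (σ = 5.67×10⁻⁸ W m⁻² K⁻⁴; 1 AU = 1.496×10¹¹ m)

From T_eq⁴ = L(1−A)/(16πσd²): d = √[L(1−A)/(16πσT_eq⁴)].
d = √[6.12×10²⁴ × 0.53 / (16π × 5.67×10⁻⁸ × (283)⁴)] = 1.33×10¹⁰ m = 0.0890 AU.

d ≈ 0.0890 AU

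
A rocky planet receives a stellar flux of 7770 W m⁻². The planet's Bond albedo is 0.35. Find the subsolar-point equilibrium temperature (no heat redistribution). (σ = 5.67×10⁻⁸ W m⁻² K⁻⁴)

At the subsolar point the surface absorbs S(1−A) and emits σT⁴ per unit area — no factor of 4, since only the local patch is in balance.
T = [7770 × 0.65 / 5.67×10⁻⁸]^(1/4) = (8.91×10¹⁰)^(1/4) = 546 K.

T_ss ≈ 546 K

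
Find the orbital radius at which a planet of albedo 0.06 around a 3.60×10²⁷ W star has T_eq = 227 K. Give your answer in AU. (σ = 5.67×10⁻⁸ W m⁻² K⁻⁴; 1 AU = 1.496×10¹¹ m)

d ≈ 4.47 AU

From T_eq⁴ = L(1−A)/(16πσd²): d = √[L(1−A)/(16πσT_eq⁴)].
d = √[3.60×10²⁷ × 0.94 / (16π × 5.67×10⁻⁸ × (227)⁴)] = 6.69×10¹¹ m = 4.47 AU.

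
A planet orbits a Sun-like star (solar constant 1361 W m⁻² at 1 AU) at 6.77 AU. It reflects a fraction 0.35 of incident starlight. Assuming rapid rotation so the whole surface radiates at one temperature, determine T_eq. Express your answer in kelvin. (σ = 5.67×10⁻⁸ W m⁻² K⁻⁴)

T_eq ≈ 96.0 K

Flux at 6.77 AU: S = 1361/6.77² = 29.7 W m⁻².
Energy balance: absorbed = emitted ⇒ πR²·S(1−A) = 4πR²·σT_eq⁴, so T_eq⁴ = S(1−A)/(4σ).
T_eq = [29.7 × 0.65 / (4 × 5.67×10⁻⁸)]^(1/4) = (8.51×10⁷)^(1/4) = 96.0 K.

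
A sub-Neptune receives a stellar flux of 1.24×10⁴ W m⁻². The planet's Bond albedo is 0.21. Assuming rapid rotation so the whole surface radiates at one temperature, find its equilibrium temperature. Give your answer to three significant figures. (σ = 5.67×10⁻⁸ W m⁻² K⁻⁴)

T_eq ≈ 456 K

Energy balance: absorbed = emitted ⇒ πR²·S(1−A) = 4πR²·σT_eq⁴, so T_eq⁴ = S(1−A)/(4σ).
T_eq = [1.24×10⁴ × 0.79 / (4 × 5.67×10⁻⁸)]^(1/4) = (4.32×10¹⁰)^(1/4) = 456 K.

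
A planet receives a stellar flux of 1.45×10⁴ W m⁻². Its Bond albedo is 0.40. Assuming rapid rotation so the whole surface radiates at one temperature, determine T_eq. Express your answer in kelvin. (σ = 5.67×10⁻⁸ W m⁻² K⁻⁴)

T_eq ≈ 443 K

Energy balance: absorbed = emitted ⇒ πR²·S(1−A) = 4πR²·σT_eq⁴, so T_eq⁴ = S(1−A)/(4σ).
T_eq = [1.45×10⁴ × 0.60 / (4 × 5.67×10⁻⁸)]^(1/4) = (3.84×10¹⁰)^(1/4) = 443 K.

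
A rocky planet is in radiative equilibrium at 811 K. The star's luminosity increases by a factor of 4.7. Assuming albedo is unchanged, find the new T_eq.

T_eq ≈ 1190 K

T_eq ∝ L^(1/4) · d^(−1/2).
T′ = 811 × 4.7^(1/4) = 1190 K.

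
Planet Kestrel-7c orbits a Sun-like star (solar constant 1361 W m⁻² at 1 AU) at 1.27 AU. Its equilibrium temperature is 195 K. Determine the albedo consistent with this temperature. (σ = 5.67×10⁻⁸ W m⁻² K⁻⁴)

Flux at 1.27 AU: S = 1361/1.27² = 844 W m⁻².
From T_eq⁴ = S(1−A)/(4σ): 1−A = 4σT_eq⁴/S.
1−A = 4 × 5.67×10⁻⁸ × (195)⁴ / 844 = 0.389.

A ≈ 0.61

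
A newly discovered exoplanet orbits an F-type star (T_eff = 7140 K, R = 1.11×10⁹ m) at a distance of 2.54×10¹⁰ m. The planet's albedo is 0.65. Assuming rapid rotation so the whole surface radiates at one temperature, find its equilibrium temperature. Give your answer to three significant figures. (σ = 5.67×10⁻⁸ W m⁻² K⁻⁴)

T_eq ≈ 812 K

L = 4πR_⋆²σT_⋆⁴ = 4π(1.11×10⁹)² × 5.67×10⁻⁸ × (7140)⁴ = 2.28×10²⁷ W.
S = L/(4πd²) = 2.81×10⁵ W m⁻².
Energy balance: absorbed = emitted ⇒ πR²·S(1−A) = 4πR²·σT_eq⁴, so T_eq⁴ = S(1−A)/(4σ).
T_eq = [2.81×10⁵ × 0.35 / (4 × 5.67×10⁻⁸)]^(1/4) = (4.34×10¹¹)^(1/4) = 812 K.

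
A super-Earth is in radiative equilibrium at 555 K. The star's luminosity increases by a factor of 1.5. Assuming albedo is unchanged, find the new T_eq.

T_eq ∝ L^(1/4) · d^(−1/2).
T′ = 555 × 1.5^(1/4) = 614 K.

T_eq ≈ 614 K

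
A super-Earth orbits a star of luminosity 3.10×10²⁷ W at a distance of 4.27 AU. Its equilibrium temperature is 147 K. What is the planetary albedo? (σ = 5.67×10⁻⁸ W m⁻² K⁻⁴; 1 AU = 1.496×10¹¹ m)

d = 4.27 AU = 6.39×10¹¹ m.
Flux: S = L/(4πd²) = 3.10×10²⁷/(4π×(6.39×10¹¹)²) = 605 W m⁻².
From T_eq⁴ = S(1−A)/(4σ): 1−A = 4σT_eq⁴/S.
1−A = 4 × 5.67×10⁻⁸ × (147)⁴ / 605 = 0.175.

A ≈ 0.82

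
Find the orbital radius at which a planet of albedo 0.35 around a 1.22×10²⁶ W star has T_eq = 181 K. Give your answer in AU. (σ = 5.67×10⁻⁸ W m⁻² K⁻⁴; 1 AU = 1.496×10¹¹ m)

From T_eq⁴ = L(1−A)/(16πσd²): d = √[L(1−A)/(16πσT_eq⁴)].
d = √[1.22×10²⁶ × 0.65 / (16π × 5.67×10⁻⁸ × (181)⁴)] = 1.61×10¹¹ m = 1.08 AU.

d ≈ 1.08 AU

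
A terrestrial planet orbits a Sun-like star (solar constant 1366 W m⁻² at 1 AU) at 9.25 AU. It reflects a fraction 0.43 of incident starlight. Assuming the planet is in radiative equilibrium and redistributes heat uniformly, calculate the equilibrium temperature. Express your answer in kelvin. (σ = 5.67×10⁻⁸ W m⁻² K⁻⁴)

Flux at 9.25 AU: S = 1366/9.25² = 16.0 W m⁻².
Energy balance: absorbed = emitted ⇒ πR²·S(1−A) = 4πR²·σT_eq⁴, so T_eq⁴ = S(1−A)/(4σ).
T_eq = [16.0 × 0.57 / (4 × 5.67×10⁻⁸)]^(1/4) = (4.01×10⁷)^(1/4) = 79.6 K.

T_eq ≈ 79.6 K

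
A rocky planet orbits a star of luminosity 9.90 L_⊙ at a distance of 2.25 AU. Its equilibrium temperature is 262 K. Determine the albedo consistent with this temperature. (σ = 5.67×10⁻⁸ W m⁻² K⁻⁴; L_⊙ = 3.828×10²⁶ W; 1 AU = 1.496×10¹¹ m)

d = 2.25 AU = 3.37×10¹¹ m.
L = 9.90 × 3.828×10²⁶ = 3.79×10²⁷ W.
Flux: S = L/(4πd²) = 3.79×10²⁷/(4π×(3.37×10¹¹)²) = 2660 W m⁻².
From T_eq⁴ = S(1−A)/(4σ): 1−A = 4σT_eq⁴/S.
1−A = 4 × 5.67×10⁻⁸ × (262)⁴ / 2660 = 0.401.

A ≈ 0.60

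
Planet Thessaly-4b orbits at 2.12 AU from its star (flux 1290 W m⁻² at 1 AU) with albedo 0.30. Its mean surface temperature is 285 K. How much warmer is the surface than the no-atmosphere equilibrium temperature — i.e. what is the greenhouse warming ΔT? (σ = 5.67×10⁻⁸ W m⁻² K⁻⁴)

S = 1290/2.12² = 287.0 W m⁻².
T_eq = [S(1−A)/(4σ)]^(1/4) = [287.0×0.70/(4×5.67×10⁻⁸)]^(1/4) = 172.5 K.
ΔT = T_surf − T_eq = 285 − 172.5.

ΔT ≈ 112.5 K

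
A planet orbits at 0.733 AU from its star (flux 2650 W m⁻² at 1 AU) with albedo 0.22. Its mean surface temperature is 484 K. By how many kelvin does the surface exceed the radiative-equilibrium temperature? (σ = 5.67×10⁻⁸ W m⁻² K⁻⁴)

S = 2650/0.733² = 4932 W m⁻².
T_eq = [S(1−A)/(4σ)]^(1/4) = [4932×0.78/(4×5.67×10⁻⁸)]^(1/4) = 360.9 K.
ΔT = T_surf − T_eq = 484 − 360.9.

ΔT ≈ 123.1 K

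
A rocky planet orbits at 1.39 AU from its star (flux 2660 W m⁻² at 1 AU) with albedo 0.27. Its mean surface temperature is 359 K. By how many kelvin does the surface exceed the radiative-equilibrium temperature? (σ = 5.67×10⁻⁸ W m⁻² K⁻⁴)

S = 2660/1.39² = 1377 W m⁻².
T_eq = [S(1−A)/(4σ)]^(1/4) = [1377×0.73/(4×5.67×10⁻⁸)]^(1/4) = 258.0 K.
ΔT = T_surf − T_eq = 359 − 258.0.

ΔT ≈ 101.0 K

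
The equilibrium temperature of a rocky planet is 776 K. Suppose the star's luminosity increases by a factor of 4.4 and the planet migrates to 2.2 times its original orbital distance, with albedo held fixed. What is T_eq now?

T_eq ∝ L^(1/4) · d^(−1/2).
T′ = 776 × 4.4^(1/4) / 2.2^(1/2) = 758 K.

T_eq ≈ 758 K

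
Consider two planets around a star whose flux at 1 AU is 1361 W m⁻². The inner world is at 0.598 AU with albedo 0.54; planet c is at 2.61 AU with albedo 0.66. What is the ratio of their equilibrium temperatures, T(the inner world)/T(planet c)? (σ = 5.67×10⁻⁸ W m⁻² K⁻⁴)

T_eq = [S₀(1−A)/(4σd²)]^(1/4), so T ∝ (1−A)^(1/4) / √d.
T₁ = [1361×0.46/(4×5.67×10⁻⁸×0.598²)]^(1/4) = 296.41 K.
T₂ = [1361×0.34/(4×5.67×10⁻⁸×2.61²)]^(1/4) = 131.55 K.

T₁/T₂ ≈ 2.253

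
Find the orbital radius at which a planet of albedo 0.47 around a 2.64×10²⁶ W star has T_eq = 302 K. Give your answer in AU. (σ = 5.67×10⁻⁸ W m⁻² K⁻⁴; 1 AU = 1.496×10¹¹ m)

From T_eq⁴ = L(1−A)/(16πσd²): d = √[L(1−A)/(16πσT_eq⁴)].
d = √[2.64×10²⁶ × 0.53 / (16π × 5.67×10⁻⁸ × (302)⁴)] = 7.68×10¹⁰ m = 0.514 AU.

d ≈ 0.514 AU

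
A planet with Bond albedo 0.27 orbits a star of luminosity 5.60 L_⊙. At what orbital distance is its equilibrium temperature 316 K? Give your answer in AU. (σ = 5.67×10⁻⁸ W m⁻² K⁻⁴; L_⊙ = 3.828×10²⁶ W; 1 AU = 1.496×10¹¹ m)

L = 5.60 × 3.828×10²⁶ = 2.14×10²⁷ W.
From T_eq⁴ = L(1−A)/(16πσd²): d = √[L(1−A)/(16πσT_eq⁴)].
d = √[2.14×10²⁷ × 0.73 / (16π × 5.67×10⁻⁸ × (316)⁴)] = 2.35×10¹¹ m = 1.57 AU.

d ≈ 1.57 AU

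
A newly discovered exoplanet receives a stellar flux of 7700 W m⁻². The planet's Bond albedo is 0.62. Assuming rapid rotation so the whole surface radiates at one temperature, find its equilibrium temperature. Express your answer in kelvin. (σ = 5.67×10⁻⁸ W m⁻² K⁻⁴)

T_eq ≈ 337 K

Energy balance: absorbed = emitted ⇒ πR²·S(1−A) = 4πR²·σT_eq⁴, so T_eq⁴ = S(1−A)/(4σ).
T_eq = [7700 × 0.38 / (4 × 5.67×10⁻⁸)]^(1/4) = (1.29×10¹⁰)^(1/4) = 337 K.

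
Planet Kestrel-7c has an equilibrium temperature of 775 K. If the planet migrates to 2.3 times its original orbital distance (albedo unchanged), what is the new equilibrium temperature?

T_eq ∝ L^(1/4) · d^(−1/2).
T′ = 775 / 2.3^(1/2) = 511 K.

T_eq ≈ 511 K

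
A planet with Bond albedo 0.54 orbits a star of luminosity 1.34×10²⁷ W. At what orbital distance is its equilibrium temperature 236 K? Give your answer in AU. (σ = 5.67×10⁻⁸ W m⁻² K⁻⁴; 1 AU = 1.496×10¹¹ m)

From T_eq⁴ = L(1−A)/(16πσd²): d = √[L(1−A)/(16πσT_eq⁴)].
d = √[1.34×10²⁷ × 0.46 / (16π × 5.67×10⁻⁸ × (236)⁴)] = 2.64×10¹¹ m = 1.77 AU.

d ≈ 1.77 AU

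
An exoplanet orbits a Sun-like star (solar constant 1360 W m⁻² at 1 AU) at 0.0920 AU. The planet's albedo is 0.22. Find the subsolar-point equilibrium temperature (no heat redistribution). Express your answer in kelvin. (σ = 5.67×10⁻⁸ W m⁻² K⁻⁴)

T_ss ≈ 1220 K

Flux at 0.0920 AU: S = 1360/0.0920² = 1.61×10⁵ W m⁻².
At the subsolar point the surface absorbs S(1−A) and emits σT⁴ per unit area — no factor of 4, since only the local patch is in balance.
T = [1.61×10⁵ × 0.78 / 5.67×10⁻⁸]^(1/4) = (2.21×10¹²)^(1/4) = 1220 K.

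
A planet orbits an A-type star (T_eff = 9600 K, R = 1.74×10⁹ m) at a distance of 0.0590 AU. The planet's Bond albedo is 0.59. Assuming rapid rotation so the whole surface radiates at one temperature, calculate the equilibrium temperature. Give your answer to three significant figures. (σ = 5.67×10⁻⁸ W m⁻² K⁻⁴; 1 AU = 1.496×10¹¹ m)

T_eq ≈ 2410 K

d = 0.0590 AU = 8.83×10⁹ m.
L = 4πR_⋆²σT_⋆⁴ = 4π(1.74×10⁹)² × 5.67×10⁻⁸ × (9600)⁴ = 1.83×10²⁸ W.
S = L/(4πd²) = 1.87×10⁷ W m⁻².
Energy balance: absorbed = emitted ⇒ πR²·S(1−A) = 4πR²·σT_eq⁴, so T_eq⁴ = S(1−A)/(4σ).
T_eq = [1.87×10⁷ × 0.41 / (4 × 5.67×10⁻⁸)]^(1/4) = (3.38×10¹³)^(1/4) = 2410 K.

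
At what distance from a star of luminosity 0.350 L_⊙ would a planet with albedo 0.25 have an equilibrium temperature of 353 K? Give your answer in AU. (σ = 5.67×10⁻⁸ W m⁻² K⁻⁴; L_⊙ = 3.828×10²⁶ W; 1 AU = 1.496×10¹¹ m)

L = 0.350 × 3.828×10²⁶ = 1.34×10²⁶ W.
From T_eq⁴ = L(1−A)/(16πσd²): d = √[L(1−A)/(16πσT_eq⁴)].
d = √[1.34×10²⁶ × 0.75 / (16π × 5.67×10⁻⁸ × (353)⁴)] = 4.77×10¹⁰ m = 0.319 AU.

d ≈ 0.319 AU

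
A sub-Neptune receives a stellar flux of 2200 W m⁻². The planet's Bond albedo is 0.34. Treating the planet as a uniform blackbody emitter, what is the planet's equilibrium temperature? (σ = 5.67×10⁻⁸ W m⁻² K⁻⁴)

T_eq ≈ 283 K

Energy balance: absorbed = emitted ⇒ πR²·S(1−A) = 4πR²·σT_eq⁴, so T_eq⁴ = S(1−A)/(4σ).
T_eq = [2200 × 0.66 / (4 × 5.67×10⁻⁸)]^(1/4) = (6.40×10⁹)^(1/4) = 283 K.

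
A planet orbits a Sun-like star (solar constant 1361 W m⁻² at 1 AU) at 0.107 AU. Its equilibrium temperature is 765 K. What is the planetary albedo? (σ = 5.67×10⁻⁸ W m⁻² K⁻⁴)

A ≈ 0.35

Flux at 0.107 AU: S = 1361/0.107² = 1.19×10⁵ W m⁻².
From T_eq⁴ = S(1−A)/(4σ): 1−A = 4σT_eq⁴/S.
1−A = 4 × 5.67×10⁻⁸ × (765)⁴ / 1.19×10⁵ = 0.653.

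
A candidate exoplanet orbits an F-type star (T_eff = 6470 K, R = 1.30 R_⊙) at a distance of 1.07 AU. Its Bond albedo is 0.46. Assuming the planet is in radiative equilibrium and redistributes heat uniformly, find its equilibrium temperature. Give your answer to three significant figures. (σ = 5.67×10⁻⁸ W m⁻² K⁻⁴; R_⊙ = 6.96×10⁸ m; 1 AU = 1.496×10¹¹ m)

T_eq ≈ 295 K

R_⋆ = 1.30 × 6.96×10⁸ = 9.05×10⁸ m.
d = 1.07 AU = 1.60×10¹¹ m.
L = 4πR_⋆²σT_⋆⁴ = 4π(9.05×10⁸)² × 5.67×10⁻⁸ × (6470)⁴ = 1.02×10²⁷ W.
S = L/(4πd²) = 3170 W m⁻².
Energy balance: absorbed = emitted ⇒ πR²·S(1−A) = 4πR²·σT_eq⁴, so T_eq⁴ = S(1−A)/(4σ).
T_eq = [3170 × 0.54 / (4 × 5.67×10⁻⁸)]^(1/4) = (7.56×10⁹)^(1/4) = 295 K.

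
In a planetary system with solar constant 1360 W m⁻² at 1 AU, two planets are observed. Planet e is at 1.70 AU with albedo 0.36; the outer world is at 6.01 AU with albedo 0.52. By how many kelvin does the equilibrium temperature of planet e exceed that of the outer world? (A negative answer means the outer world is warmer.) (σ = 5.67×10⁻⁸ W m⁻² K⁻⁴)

ΔT ≈ 96.4 K

T_eq = [S₀(1−A)/(4σd²)]^(1/4), so T ∝ (1−A)^(1/4) / √d.
T₁ = [1360×0.64/(4×5.67×10⁻⁸×1.70²)]^(1/4) = 190.89 K.
T₂ = [1360×0.48/(4×5.67×10⁻⁸×6.01²)]^(1/4) = 94.48 K.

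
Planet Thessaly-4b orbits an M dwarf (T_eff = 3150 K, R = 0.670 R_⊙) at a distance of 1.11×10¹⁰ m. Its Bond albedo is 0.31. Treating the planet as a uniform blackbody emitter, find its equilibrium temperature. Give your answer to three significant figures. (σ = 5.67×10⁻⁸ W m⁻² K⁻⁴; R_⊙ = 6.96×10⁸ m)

T_eq ≈ 416 K

R_⋆ = 0.670 × 6.96×10⁸ = 4.66×10⁸ m.
L = 4πR_⋆²σT_⋆⁴ = 4π(4.66×10⁸)² × 5.67×10⁻⁸ × (3150)⁴ = 1.53×10²⁵ W.
S = L/(4πd²) = 9850 W m⁻².
Energy balance: absorbed = emitted ⇒ πR²·S(1−A) = 4πR²·σT_eq⁴, so T_eq⁴ = S(1−A)/(4σ).
T_eq = [9850 × 0.69 / (4 × 5.67×10⁻⁸)]^(1/4) = (3.00×10¹⁰)^(1/4) = 416 K.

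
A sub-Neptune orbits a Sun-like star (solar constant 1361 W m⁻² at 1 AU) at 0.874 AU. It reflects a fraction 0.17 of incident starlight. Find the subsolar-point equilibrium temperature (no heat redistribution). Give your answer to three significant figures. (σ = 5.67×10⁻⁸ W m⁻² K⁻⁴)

T_ss ≈ 402 K

Flux at 0.874 AU: S = 1361/0.874² = 1780 W m⁻².
At the subsolar point the surface absorbs S(1−A) and emits σT⁴ per unit area — no factor of 4, since only the local patch is in balance.
T = [1780 × 0.83 / 5.67×10⁻⁸]^(1/4) = (2.61×10¹⁰)^(1/4) = 402 K.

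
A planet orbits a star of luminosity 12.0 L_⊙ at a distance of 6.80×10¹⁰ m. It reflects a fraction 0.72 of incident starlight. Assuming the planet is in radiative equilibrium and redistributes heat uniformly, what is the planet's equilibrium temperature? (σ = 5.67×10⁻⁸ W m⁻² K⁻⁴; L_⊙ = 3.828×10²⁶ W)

L = 12.0 × 3.828×10²⁶ = 4.59×10²⁷ W.
Flux: S = L/(4πd²) = 4.59×10²⁷/(4π×(6.80×10¹⁰)²) = 7.91×10⁴ W m⁻².
Energy balance: absorbed = emitted ⇒ πR²·S(1−A) = 4πR²·σT_eq⁴, so T_eq⁴ = S(1−A)/(4σ).
T_eq = [7.91×10⁴ × 0.28 / (4 × 5.67×10⁻⁸)]^(1/4) = (9.76×10¹⁰)^(1/4) = 559 K.

T_eq ≈ 559 K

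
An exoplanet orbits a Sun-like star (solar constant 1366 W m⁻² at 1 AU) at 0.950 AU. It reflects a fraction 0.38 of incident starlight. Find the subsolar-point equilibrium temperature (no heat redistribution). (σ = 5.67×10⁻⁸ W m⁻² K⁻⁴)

T_ss ≈ 359 K

Flux at 0.950 AU: S = 1366/0.950² = 1510 W m⁻².
At the subsolar point the surface absorbs S(1−A) and emits σT⁴ per unit area — no factor of 4, since only the local patch is in balance.
T = [1510 × 0.62 / 5.67×10⁻⁸]^(1/4) = (1.66×10¹⁰)^(1/4) = 359 K.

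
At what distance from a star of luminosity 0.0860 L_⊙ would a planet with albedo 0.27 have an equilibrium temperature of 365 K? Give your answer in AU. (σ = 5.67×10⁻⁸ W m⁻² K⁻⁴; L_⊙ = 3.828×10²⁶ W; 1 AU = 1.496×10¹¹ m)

L = 0.0860 × 3.828×10²⁶ = 3.29×10²⁵ W.
From T_eq⁴ = L(1−A)/(16πσd²): d = √[L(1−A)/(16πσT_eq⁴)].
d = √[3.29×10²⁵ × 0.73 / (16π × 5.67×10⁻⁸ × (365)⁴)] = 2.18×10¹⁰ m = 0.146 AU.

d ≈ 0.146 AU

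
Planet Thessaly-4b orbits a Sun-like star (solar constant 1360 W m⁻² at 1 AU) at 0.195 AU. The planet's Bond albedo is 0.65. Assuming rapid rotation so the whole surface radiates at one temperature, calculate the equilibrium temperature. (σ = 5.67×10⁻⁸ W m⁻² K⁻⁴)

T_eq ≈ 485 K

Flux at 0.195 AU: S = 1360/0.195² = 3.58×10⁴ W m⁻².
Energy balance: absorbed = emitted ⇒ πR²·S(1−A) = 4πR²·σT_eq⁴, so T_eq⁴ = S(1−A)/(4σ).
T_eq = [3.58×10⁴ × 0.35 / (4 × 5.67×10⁻⁸)]^(1/4) = (5.52×10¹⁰)^(1/4) = 485 K.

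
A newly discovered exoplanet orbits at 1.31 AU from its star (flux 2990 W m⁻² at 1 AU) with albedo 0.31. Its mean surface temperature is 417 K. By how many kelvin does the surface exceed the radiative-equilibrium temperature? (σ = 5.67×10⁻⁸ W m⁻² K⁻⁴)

S = 2990/1.31² = 1742 W m⁻².
T_eq = [S(1−A)/(4σ)]^(1/4) = [1742×0.69/(4×5.67×10⁻⁸)]^(1/4) = 269.8 K.
ΔT = T_surf − T_eq = 417 − 269.8.

ΔT ≈ 147.2 K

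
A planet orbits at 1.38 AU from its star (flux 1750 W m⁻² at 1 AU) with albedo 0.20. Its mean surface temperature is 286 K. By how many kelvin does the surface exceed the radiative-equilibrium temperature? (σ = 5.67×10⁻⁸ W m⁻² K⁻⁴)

ΔT ≈ 47.4 K

S = 1750/1.38² = 918.9 W m⁻².
T_eq = [S(1−A)/(4σ)]^(1/4) = [918.9×0.80/(4×5.67×10⁻⁸)]^(1/4) = 238.6 K.
ΔT = T_surf − T_eq = 286 − 238.6.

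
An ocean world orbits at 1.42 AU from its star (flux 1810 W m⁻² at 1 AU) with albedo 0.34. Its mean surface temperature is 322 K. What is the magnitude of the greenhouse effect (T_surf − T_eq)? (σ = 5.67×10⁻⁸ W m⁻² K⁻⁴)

S = 1810/1.42² = 897.6 W m⁻².
T_eq = [S(1−A)/(4σ)]^(1/4) = [897.6×0.66/(4×5.67×10⁻⁸)]^(1/4) = 226.1 K.
ΔT = T_surf − T_eq = 322 − 226.1.

ΔT ≈ 95.9 K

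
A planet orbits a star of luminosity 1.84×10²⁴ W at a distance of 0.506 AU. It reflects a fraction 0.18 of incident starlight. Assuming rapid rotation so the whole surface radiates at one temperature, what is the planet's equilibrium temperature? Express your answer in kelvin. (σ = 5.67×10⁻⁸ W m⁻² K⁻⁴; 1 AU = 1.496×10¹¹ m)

d = 0.506 AU = 7.57×10¹⁰ m.
Flux: S = L/(4πd²) = 1.84×10²⁴/(4π×(7.57×10¹⁰)²) = 25.6 W m⁻².
Energy balance: absorbed = emitted ⇒ πR²·S(1−A) = 4πR²·σT_eq⁴, so T_eq⁴ = S(1−A)/(4σ).
T_eq = [25.6 × 0.82 / (4 × 5.67×10⁻⁸)]^(1/4) = (9.24×10⁷)^(1/4) = 98.0 K.

T_eq ≈ 98.0 K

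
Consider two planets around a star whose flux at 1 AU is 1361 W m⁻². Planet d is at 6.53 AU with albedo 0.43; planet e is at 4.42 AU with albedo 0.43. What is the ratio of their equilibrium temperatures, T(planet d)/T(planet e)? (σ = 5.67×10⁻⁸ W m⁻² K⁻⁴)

T₁/T₂ ≈ 0.823

T_eq = [S₀(1−A)/(4σd²)]^(1/4), so T ∝ (1−A)^(1/4) / √d.
T₁ = [1361×0.57/(4×5.67×10⁻⁸×6.53²)]^(1/4) = 94.64 K.
T₂ = [1361×0.57/(4×5.67×10⁻⁸×4.42²)]^(1/4) = 115.03 K.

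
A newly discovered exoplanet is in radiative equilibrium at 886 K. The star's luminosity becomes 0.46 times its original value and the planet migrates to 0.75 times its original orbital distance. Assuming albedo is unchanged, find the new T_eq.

T_eq ∝ L^(1/4) · d^(−1/2).
T′ = 886 × 0.46^(1/4) / 0.75^(1/2) = 843 K.

T_eq ≈ 843 K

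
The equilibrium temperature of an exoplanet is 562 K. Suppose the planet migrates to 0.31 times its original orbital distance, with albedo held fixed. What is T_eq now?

T_eq ≈ 1010 K

T_eq ∝ L^(1/4) · d^(−1/2).
T′ = 562 / 0.31^(1/2) = 1010 K.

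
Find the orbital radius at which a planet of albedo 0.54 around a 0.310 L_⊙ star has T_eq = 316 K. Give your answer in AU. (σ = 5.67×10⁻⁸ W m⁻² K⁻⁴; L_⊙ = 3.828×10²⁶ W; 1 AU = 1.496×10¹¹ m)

d ≈ 0.293 AU

L = 0.310 × 3.828×10²⁶ = 1.19×10²⁶ W.
From T_eq⁴ = L(1−A)/(16πσd²): d = √[L(1−A)/(16πσT_eq⁴)].
d = √[1.19×10²⁶ × 0.46 / (16π × 5.67×10⁻⁸ × (316)⁴)] = 4.38×10¹⁰ m = 0.293 AU.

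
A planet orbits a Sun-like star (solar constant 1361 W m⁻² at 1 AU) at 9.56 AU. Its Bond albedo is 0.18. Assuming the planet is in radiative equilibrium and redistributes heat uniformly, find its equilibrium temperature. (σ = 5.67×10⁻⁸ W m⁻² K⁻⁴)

T_eq ≈ 85.7 K

Flux at 9.56 AU: S = 1361/9.56² = 14.9 W m⁻².
Energy balance: absorbed = emitted ⇒ πR²·S(1−A) = 4πR²·σT_eq⁴, so T_eq⁴ = S(1−A)/(4σ).
T_eq = [14.9 × 0.82 / (4 × 5.67×10⁻⁸)]^(1/4) = (5.38×10⁷)^(1/4) = 85.7 K.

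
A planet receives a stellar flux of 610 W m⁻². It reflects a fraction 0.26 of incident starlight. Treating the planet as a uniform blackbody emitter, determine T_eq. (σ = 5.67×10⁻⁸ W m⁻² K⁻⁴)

T_eq ≈ 211 K

Energy balance: absorbed = emitted ⇒ πR²·S(1−A) = 4πR²·σT_eq⁴, so T_eq⁴ = S(1−A)/(4σ).
T_eq = [610 × 0.74 / (4 × 5.67×10⁻⁸)]^(1/4) = (1.99×10⁹)^(1/4) = 211 K.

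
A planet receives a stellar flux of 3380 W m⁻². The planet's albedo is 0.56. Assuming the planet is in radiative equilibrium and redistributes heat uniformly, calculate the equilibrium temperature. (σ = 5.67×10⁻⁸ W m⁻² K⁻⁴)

T_eq ≈ 285 K

Energy balance: absorbed = emitted ⇒ πR²·S(1−A) = 4πR²·σT_eq⁴, so T_eq⁴ = S(1−A)/(4σ).
T_eq = [3380 × 0.44 / (4 × 5.67×10⁻⁸)]^(1/4) = (6.56×10⁹)^(1/4) = 285 K.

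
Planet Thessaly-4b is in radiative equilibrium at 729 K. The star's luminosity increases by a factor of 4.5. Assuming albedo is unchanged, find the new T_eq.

T_eq ≈ 1060 K

T_eq ∝ L^(1/4) · d^(−1/2).
T′ = 729 × 4.5^(1/4) = 1060 K.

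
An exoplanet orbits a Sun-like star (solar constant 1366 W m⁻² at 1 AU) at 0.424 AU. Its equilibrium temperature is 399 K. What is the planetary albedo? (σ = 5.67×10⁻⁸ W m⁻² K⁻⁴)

A ≈ 0.24

Flux at 0.424 AU: S = 1366/0.424² = 7600 W m⁻².
From T_eq⁴ = S(1−A)/(4σ): 1−A = 4σT_eq⁴/S.
1−A = 4 × 5.67×10⁻⁸ × (399)⁴ / 7600 = 0.757.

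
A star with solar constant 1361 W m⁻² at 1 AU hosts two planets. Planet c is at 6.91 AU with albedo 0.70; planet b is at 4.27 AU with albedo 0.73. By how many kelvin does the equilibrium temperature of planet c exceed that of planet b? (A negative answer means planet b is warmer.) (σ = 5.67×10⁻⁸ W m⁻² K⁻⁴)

ΔT ≈ -18.7 K

T_eq = [S₀(1−A)/(4σd²)]^(1/4), so T ∝ (1−A)^(1/4) / √d.
T₁ = [1361×0.30/(4×5.67×10⁻⁸×6.91²)]^(1/4) = 78.36 K.
T₂ = [1361×0.27/(4×5.67×10⁻⁸×4.27²)]^(1/4) = 97.09 K.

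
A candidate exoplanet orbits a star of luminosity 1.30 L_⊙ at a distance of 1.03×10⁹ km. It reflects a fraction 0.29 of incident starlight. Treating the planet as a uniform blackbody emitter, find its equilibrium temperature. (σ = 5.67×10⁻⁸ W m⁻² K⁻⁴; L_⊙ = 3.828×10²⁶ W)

d = 1.03×10⁹ km = 1.03×10¹² m.
L = 1.30 × 3.828×10²⁶ = 4.98×10²⁶ W.
Flux: S = L/(4πd²) = 4.98×10²⁶/(4π×(1.03×10¹²)²) = 37.3 W m⁻².
Energy balance: absorbed = emitted ⇒ πR²·S(1−A) = 4πR²·σT_eq⁴, so T_eq⁴ = S(1−A)/(4σ).
T_eq = [37.3 × 0.71 / (4 × 5.67×10⁻⁸)]^(1/4) = (1.17×10⁸)^(1/4) = 104 K.

T_eq ≈ 104 K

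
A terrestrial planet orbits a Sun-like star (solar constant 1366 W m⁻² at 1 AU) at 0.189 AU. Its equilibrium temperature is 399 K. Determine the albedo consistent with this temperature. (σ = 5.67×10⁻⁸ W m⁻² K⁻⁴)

Flux at 0.189 AU: S = 1366/0.189² = 3.82×10⁴ W m⁻².
From T_eq⁴ = S(1−A)/(4σ): 1−A = 4σT_eq⁴/S.
1−A = 4 × 5.67×10⁻⁸ × (399)⁴ / 3.82×10⁴ = 0.150.

A ≈ 0.85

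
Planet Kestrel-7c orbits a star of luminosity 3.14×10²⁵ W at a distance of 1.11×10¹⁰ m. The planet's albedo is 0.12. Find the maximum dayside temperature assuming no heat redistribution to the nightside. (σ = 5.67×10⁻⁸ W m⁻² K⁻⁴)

Flux: S = L/(4πd²) = 3.14×10²⁵/(4π×(1.11×10¹⁰)²) = 2.03×10⁴ W m⁻².
With no redistribution each surface element balances locally: S(1−A) = σT⁴.
T = [2.03×10⁴ × 0.88 / 5.67×10⁻⁸]^(1/4) = (3.15×10¹¹)^(1/4) = 749 K.

T_ss ≈ 749 K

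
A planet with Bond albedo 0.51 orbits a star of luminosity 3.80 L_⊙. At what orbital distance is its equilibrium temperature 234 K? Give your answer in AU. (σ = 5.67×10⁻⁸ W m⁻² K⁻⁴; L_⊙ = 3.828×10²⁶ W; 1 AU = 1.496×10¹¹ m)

d ≈ 1.93 AU

L = 3.80 × 3.828×10²⁶ = 1.45×10²⁷ W.
From T_eq⁴ = L(1−A)/(16πσd²): d = √[L(1−A)/(16πσT_eq⁴)].
d = √[1.45×10²⁷ × 0.49 / (16π × 5.67×10⁻⁸ × (234)⁴)] = 2.89×10¹¹ m = 1.93 AU.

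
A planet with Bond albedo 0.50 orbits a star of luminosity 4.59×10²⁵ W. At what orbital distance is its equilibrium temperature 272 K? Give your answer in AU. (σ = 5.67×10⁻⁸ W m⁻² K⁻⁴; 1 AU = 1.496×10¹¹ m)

d ≈ 0.256 AU

From T_eq⁴ = L(1−A)/(16πσd²): d = √[L(1−A)/(16πσT_eq⁴)].
d = √[4.59×10²⁵ × 0.50 / (16π × 5.67×10⁻⁸ × (272)⁴)] = 3.84×10¹⁰ m = 0.256 AU.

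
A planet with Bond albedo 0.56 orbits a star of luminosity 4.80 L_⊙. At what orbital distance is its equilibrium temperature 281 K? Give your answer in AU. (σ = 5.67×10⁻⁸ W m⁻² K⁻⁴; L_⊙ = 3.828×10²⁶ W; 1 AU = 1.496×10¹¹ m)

L = 4.80 × 3.828×10²⁶ = 1.84×10²⁷ W.
From T_eq⁴ = L(1−A)/(16πσd²): d = √[L(1−A)/(16πσT_eq⁴)].
d = √[1.84×10²⁷ × 0.44 / (16π × 5.67×10⁻⁸ × (281)⁴)] = 2.13×10¹¹ m = 1.43 AU.

d ≈ 1.43 AU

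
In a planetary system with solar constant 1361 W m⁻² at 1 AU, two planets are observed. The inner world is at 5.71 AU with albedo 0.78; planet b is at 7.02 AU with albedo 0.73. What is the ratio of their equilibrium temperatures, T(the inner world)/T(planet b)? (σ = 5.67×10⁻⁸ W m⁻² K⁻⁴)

T₁/T₂ ≈ 1.053

T_eq = [S₀(1−A)/(4σd²)]^(1/4), so T ∝ (1−A)^(1/4) / √d.
T₁ = [1361×0.22/(4×5.67×10⁻⁸×5.71²)]^(1/4) = 79.77 K.
T₂ = [1361×0.27/(4×5.67×10⁻⁸×7.02²)]^(1/4) = 75.72 K.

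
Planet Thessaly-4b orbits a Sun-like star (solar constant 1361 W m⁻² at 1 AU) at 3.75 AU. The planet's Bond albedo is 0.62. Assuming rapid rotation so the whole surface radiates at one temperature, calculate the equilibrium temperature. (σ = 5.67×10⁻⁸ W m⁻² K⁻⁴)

Flux at 3.75 AU: S = 1361/3.75² = 96.8 W m⁻².
Energy balance: absorbed = emitted ⇒ πR²·S(1−A) = 4πR²·σT_eq⁴, so T_eq⁴ = S(1−A)/(4σ).
T_eq = [96.8 × 0.38 / (4 × 5.67×10⁻⁸)]^(1/4) = (1.62×10⁸)^(1/4) = 113 K.

T_eq ≈ 113 K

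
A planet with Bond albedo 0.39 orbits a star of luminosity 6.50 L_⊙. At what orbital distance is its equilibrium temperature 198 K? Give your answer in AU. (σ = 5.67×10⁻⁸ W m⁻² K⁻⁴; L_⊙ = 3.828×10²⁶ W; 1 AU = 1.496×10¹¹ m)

d ≈ 3.93 AU

L = 6.50 × 3.828×10²⁶ = 2.49×10²⁷ W.
From T_eq⁴ = L(1−A)/(16πσd²): d = √[L(1−A)/(16πσT_eq⁴)].
d = √[2.49×10²⁷ × 0.61 / (16π × 5.67×10⁻⁸ × (198)⁴)] = 5.89×10¹¹ m = 3.93 AU.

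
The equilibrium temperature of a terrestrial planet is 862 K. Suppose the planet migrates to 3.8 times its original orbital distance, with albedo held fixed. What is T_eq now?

T_eq ≈ 442 K

T_eq ∝ L^(1/4) · d^(−1/2).
T′ = 862 / 3.8^(1/2) = 442 K.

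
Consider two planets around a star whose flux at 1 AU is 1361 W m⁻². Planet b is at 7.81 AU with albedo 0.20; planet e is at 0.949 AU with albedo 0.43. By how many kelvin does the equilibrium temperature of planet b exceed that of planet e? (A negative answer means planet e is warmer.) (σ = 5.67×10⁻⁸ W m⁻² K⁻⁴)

ΔT ≈ -154.1 K

T_eq = [S₀(1−A)/(4σd²)]^(1/4), so T ∝ (1−A)^(1/4) / √d.
T₁ = [1361×0.80/(4×5.67×10⁻⁸×7.81²)]^(1/4) = 94.19 K.
T₂ = [1361×0.57/(4×5.67×10⁻⁸×0.949²)]^(1/4) = 248.25 K.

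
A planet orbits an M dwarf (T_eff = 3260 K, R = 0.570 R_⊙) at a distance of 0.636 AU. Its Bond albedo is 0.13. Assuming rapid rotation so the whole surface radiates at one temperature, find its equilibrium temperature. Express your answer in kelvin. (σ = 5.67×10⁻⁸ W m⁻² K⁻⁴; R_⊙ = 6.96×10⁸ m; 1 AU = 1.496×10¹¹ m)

T_eq ≈ 144 K

R_⋆ = 0.570 × 6.96×10⁸ = 3.97×10⁸ m.
d = 0.636 AU = 9.51×10¹⁰ m.
L = 4πR_⋆²σT_⋆⁴ = 4π(3.97×10⁸)² × 5.67×10⁻⁸ × (3260)⁴ = 1.27×10²⁵ W.
S = L/(4πd²) = 111 W m⁻².
Energy balance: absorbed = emitted ⇒ πR²·S(1−A) = 4πR²·σT_eq⁴, so T_eq⁴ = S(1−A)/(4σ).
T_eq = [111 × 0.87 / (4 × 5.67×10⁻⁸)]^(1/4) = (4.27×10⁸)^(1/4) = 144 K.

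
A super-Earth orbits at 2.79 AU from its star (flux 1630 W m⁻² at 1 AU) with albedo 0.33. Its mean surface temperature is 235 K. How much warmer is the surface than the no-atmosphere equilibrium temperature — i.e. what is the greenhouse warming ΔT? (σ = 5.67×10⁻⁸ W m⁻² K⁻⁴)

S = 1630/2.79² = 209.4 W m⁻².
T_eq = [S(1−A)/(4σ)]^(1/4) = [209.4×0.67/(4×5.67×10⁻⁸)]^(1/4) = 157.7 K.
ΔT = T_surf − T_eq = 235 − 157.7.

ΔT ≈ 77.3 K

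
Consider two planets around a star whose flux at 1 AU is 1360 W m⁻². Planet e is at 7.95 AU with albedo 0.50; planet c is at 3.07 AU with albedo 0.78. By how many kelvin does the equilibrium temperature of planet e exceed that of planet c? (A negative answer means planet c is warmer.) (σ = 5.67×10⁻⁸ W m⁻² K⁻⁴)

ΔT ≈ -25.8 K

T_eq = [S₀(1−A)/(4σd²)]^(1/4), so T ∝ (1−A)^(1/4) / √d.
T₁ = [1360×0.50/(4×5.67×10⁻⁸×7.95²)]^(1/4) = 82.99 K.
T₂ = [1360×0.22/(4×5.67×10⁻⁸×3.07²)]^(1/4) = 108.77 K.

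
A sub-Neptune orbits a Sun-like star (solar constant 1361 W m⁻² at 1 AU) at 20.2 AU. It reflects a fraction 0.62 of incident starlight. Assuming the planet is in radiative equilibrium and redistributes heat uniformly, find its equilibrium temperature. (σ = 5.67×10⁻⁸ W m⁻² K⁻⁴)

T_eq ≈ 48.6 K

Flux at 20.2 AU: S = 1361/20.2² = 3.34 W m⁻².
Energy balance: absorbed = emitted ⇒ πR²·S(1−A) = 4πR²·σT_eq⁴, so T_eq⁴ = S(1−A)/(4σ).
T_eq = [3.34 × 0.38 / (4 × 5.67×10⁻⁸)]^(1/4) = (5.59×10⁶)^(1/4) = 48.6 K.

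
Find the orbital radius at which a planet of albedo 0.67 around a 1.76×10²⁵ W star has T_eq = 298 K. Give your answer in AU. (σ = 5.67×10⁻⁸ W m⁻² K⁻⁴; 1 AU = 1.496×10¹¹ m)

From T_eq⁴ = L(1−A)/(16πσd²): d = √[L(1−A)/(16πσT_eq⁴)].
d = √[1.76×10²⁵ × 0.33 / (16π × 5.67×10⁻⁸ × (298)⁴)] = 1.61×10¹⁰ m = 0.107 AU.

d ≈ 0.107 AU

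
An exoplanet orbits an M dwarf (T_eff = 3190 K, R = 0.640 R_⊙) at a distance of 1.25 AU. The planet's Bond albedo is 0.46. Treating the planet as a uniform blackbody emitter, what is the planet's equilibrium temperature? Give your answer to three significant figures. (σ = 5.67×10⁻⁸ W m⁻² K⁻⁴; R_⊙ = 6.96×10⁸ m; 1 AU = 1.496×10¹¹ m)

T_eq ≈ 94.4 K

R_⋆ = 0.640 × 6.96×10⁸ = 4.45×10⁸ m.
d = 1.25 AU = 1.87×10¹¹ m.
L = 4πR_⋆²σT_⋆⁴ = 4π(4.45×10⁸)² × 5.67×10⁻⁸ × (3190)⁴ = 1.46×10²⁵ W.
S = L/(4πd²) = 33.3 W m⁻².
Energy balance: absorbed = emitted ⇒ πR²·S(1−A) = 4πR²·σT_eq⁴, so T_eq⁴ = S(1−A)/(4σ).
T_eq = [33.3 × 0.54 / (4 × 5.67×10⁻⁸)]^(1/4) = (7.93×10⁷)^(1/4) = 94.4 K.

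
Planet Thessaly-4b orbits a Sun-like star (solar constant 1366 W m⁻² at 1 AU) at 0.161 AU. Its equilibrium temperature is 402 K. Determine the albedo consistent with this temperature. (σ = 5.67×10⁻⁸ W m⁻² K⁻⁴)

Flux at 0.161 AU: S = 1366/0.161² = 5.27×10⁴ W m⁻².
From T_eq⁴ = S(1−A)/(4σ): 1−A = 4σT_eq⁴/S.
1−A = 4 × 5.67×10⁻⁸ × (402)⁴ / 5.27×10⁴ = 0.112.

A ≈ 0.89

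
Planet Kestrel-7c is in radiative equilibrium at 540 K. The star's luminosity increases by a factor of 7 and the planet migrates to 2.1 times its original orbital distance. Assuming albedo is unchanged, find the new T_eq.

T_eq ≈ 606 K

T_eq ∝ L^(1/4) · d^(−1/2).
T′ = 540 × 7^(1/4) / 2.1^(1/2) = 606 K.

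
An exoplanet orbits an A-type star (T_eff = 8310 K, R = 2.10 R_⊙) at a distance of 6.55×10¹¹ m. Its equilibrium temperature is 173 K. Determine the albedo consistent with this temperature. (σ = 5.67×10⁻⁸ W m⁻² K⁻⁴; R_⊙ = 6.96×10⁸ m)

R_⋆ = 2.10 × 6.96×10⁸ = 1.46×10⁹ m.
L = 4πR_⋆²σT_⋆⁴ = 4π(1.46×10⁹)² × 5.67×10⁻⁸ × (8310)⁴ = 7.26×10²⁷ W.
S = L/(4πd²) = 1350 W m⁻².
From T_eq⁴ = S(1−A)/(4σ): 1−A = 4σT_eq⁴/S.
1−A = 4 × 5.67×10⁻⁸ × (173)⁴ / 1350 = 0.151.

A ≈ 0.85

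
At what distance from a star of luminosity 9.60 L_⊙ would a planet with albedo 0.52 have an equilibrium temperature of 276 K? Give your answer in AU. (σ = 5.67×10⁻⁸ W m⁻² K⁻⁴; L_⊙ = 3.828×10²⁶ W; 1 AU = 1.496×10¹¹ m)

L = 9.60 × 3.828×10²⁶ = 3.67×10²⁷ W.
From T_eq⁴ = L(1−A)/(16πσd²): d = √[L(1−A)/(16πσT_eq⁴)].
d = √[3.67×10²⁷ × 0.48 / (16π × 5.67×10⁻⁸ × (276)⁴)] = 3.27×10¹¹ m = 2.18 AU.

d ≈ 2.18 AU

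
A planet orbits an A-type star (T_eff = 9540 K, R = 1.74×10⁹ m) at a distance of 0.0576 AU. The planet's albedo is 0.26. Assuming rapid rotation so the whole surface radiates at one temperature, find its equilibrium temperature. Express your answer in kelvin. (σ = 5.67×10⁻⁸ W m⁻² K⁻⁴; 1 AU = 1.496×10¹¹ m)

T_eq ≈ 2810 K

d = 0.0576 AU = 8.62×10⁹ m.
L = 4πR_⋆²σT_⋆⁴ = 4π(1.74×10⁹)² × 5.67×10⁻⁸ × (9540)⁴ = 1.79×10²⁸ W.
S = L/(4πd²) = 1.91×10⁷ W m⁻².
Energy balance: absorbed = emitted ⇒ πR²·S(1−A) = 4πR²·σT_eq⁴, so T_eq⁴ = S(1−A)/(4σ).
T_eq = [1.91×10⁷ × 0.74 / (4 × 5.67×10⁻⁸)]^(1/4) = (6.25×10¹³)^(1/4) = 2810 K.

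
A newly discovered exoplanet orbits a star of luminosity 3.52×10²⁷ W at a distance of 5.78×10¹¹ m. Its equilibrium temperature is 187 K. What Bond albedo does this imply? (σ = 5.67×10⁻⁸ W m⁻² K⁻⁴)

A ≈ 0.67

Flux: S = L/(4πd²) = 3.52×10²⁷/(4π×(5.78×10¹¹)²) = 838 W m⁻².
From T_eq⁴ = S(1−A)/(4σ): 1−A = 4σT_eq⁴/S.
1−A = 4 × 5.67×10⁻⁸ × (187)⁴ / 838 = 0.331.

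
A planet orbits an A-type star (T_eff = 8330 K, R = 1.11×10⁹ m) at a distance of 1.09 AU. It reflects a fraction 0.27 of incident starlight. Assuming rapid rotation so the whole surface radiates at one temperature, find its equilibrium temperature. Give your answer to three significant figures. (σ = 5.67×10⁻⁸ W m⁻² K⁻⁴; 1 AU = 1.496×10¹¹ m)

T_eq ≈ 449 K

d = 1.09 AU = 1.63×10¹¹ m.
L = 4πR_⋆²σT_⋆⁴ = 4π(1.11×10⁹)² × 5.67×10⁻⁸ × (8330)⁴ = 4.23×10²⁷ W.
S = L/(4πd²) = 1.27×10⁴ W m⁻².
Energy balance: absorbed = emitted ⇒ πR²·S(1−A) = 4πR²·σT_eq⁴, so T_eq⁴ = S(1−A)/(4σ).
T_eq = [1.27×10⁴ × 0.73 / (4 × 5.67×10⁻⁸)]^(1/4) = (4.07×10¹⁰)^(1/4) = 449 K.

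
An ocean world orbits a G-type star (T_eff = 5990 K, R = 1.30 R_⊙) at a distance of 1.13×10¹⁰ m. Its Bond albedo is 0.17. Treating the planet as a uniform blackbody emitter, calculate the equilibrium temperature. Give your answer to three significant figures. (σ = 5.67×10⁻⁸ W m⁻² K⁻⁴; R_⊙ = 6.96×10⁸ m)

R_⋆ = 1.30 × 6.96×10⁸ = 9.05×10⁸ m.
L = 4πR_⋆²σT_⋆⁴ = 4π(9.05×10⁸)² × 5.67×10⁻⁸ × (5990)⁴ = 7.51×10²⁶ W.
S = L/(4πd²) = 4.68×10⁵ W m⁻².
Energy balance: absorbed = emitted ⇒ πR²·S(1−A) = 4πR²·σT_eq⁴, so T_eq⁴ = S(1−A)/(4σ).
T_eq = [4.68×10⁵ × 0.83 / (4 × 5.67×10⁻⁸)]^(1/4) = (1.71×10¹²)^(1/4) = 1140 K.

T_eq ≈ 1140 K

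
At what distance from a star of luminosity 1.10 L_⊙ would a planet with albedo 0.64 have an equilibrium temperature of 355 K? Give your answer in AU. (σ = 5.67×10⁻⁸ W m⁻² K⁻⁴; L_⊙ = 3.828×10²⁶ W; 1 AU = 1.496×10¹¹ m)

L = 1.10 × 3.828×10²⁶ = 4.21×10²⁶ W.
From T_eq⁴ = L(1−A)/(16πσd²): d = √[L(1−A)/(16πσT_eq⁴)].
d = √[4.21×10²⁶ × 0.36 / (16π × 5.67×10⁻⁸ × (355)⁴)] = 5.79×10¹⁰ m = 0.387 AU.

d ≈ 0.387 AU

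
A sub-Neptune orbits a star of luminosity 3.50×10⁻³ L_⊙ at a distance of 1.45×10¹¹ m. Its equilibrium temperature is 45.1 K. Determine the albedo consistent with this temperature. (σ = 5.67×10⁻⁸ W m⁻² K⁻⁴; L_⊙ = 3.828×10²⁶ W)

A ≈ 0.81

L = 3.50×10⁻³ × 3.828×10²⁶ = 1.34×10²⁴ W.
Flux: S = L/(4πd²) = 1.34×10²⁴/(4π×(1.45×10¹¹)²) = 5.07 W m⁻².
From T_eq⁴ = S(1−A)/(4σ): 1−A = 4σT_eq⁴/S.
1−A = 4 × 5.67×10⁻⁸ × (45.1)⁴ / 5.07 = 0.185.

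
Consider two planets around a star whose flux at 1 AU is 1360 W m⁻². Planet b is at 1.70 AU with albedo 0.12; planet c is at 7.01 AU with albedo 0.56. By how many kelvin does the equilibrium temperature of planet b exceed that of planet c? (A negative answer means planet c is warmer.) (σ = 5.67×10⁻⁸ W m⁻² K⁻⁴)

T_eq = [S₀(1−A)/(4σd²)]^(1/4), so T ∝ (1−A)^(1/4) / √d.
T₁ = [1360×0.88/(4×5.67×10⁻⁸×1.70²)]^(1/4) = 206.71 K.
T₂ = [1360×0.44/(4×5.67×10⁻⁸×7.01²)]^(1/4) = 85.60 K.

ΔT ≈ 121.1 K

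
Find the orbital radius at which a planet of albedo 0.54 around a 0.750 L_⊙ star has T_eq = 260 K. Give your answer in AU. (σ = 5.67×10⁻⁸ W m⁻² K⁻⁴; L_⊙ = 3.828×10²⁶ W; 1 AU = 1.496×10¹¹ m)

L = 0.750 × 3.828×10²⁶ = 2.87×10²⁶ W.
From T_eq⁴ = L(1−A)/(16πσd²): d = √[L(1−A)/(16πσT_eq⁴)].
d = √[2.87×10²⁶ × 0.46 / (16π × 5.67×10⁻⁸ × (260)⁴)] = 1.01×10¹¹ m = 0.673 AU.

d ≈ 0.673 AU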